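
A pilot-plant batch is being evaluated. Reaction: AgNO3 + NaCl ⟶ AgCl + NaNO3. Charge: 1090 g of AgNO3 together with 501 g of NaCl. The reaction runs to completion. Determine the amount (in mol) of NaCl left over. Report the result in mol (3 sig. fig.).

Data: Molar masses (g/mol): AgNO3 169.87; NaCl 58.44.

n(AgNO3) = 1090 / 169.87 = 6.417 mol
n(NaCl) = 501.0 / 58.44 = 8.573 mol
n/ν for AgNO3 = 6.417/1 = 6.417
n/ν for NaCl = 8.573/1 = 8.573
Smallest n/ν is AgNO3 → limiting reagent.
NaCl consumed = (1/1) × 6.417 = 6.417 mol
NaCl remaining = 8.573 − 6.417 = 2.156 mol

2.16 mol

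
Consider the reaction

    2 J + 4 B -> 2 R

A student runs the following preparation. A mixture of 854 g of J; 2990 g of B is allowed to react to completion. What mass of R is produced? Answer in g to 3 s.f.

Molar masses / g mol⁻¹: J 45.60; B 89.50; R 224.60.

3750 g

n(J) = 854.0 / 45.60 = 18.73 mol
n(B) = 2990 / 89.50 = 33.41 mol
n/ν for J = 18.73/2 = 9.365
n/ν for B = 33.41/4 = 8.353
Smallest n/ν is B → limiting reagent.
n(R) = (2/4) × 33.41 = 16.71 mol
mass = 16.71 × 224.60 = 3753 g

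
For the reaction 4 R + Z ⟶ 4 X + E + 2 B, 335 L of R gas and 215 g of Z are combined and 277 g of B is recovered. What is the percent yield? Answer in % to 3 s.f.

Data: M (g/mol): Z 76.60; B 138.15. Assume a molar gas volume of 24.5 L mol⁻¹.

n(R) = 335.0 / 24.5 = 13.67 mol
n(Z) = 215.0 / 76.60 = 2.807 mol
n/ν for R = 13.67/4 = 3.418
n/ν for Z = 2.807/1 = 2.807
Smallest n/ν is Z → limiting reagent.
theoretical n(B) = (2/1) × 2.807 = 5.614 mol → 775.6 g
% yield = 277 / 775.6 × 100 = 35.71 %

35.7 %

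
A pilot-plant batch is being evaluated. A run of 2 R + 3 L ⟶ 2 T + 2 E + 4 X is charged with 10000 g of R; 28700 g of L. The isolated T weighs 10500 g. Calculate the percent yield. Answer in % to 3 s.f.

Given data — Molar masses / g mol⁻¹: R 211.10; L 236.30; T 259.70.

n(R) = 10000 / 211.10 = 47.37 mol
n(L) = 28700 / 236.30 = 121.5 mol
n/ν for R = 47.37/2 = 23.69
n/ν for L = 121.5/3 = 40.50
Smallest n/ν is R → limiting reagent.
theoretical n(T) = (2/2) × 47.37 = 47.37 mol → 12300 g
% yield = 10500 / 12300 × 100 = 85.37 %

85.4 %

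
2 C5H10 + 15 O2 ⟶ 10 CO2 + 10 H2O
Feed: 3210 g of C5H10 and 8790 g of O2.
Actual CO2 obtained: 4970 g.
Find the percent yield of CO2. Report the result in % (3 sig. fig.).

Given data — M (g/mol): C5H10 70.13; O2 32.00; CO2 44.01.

61.7 %

n(C5H10) = 3210 / 70.13 = 45.77 mol
n(O2) = 8790 / 32.00 = 274.7 mol
n/ν for C5H10 = 45.77/2 = 22.89
n/ν for O2 = 274.7/15 = 18.31
Smallest n/ν is O2 → limiting reagent.
theoretical n(CO2) = (10/15) × 274.7 = 183.1 mol → 8058 g
% yield = 4970 / 8058 × 100 = 61.68 %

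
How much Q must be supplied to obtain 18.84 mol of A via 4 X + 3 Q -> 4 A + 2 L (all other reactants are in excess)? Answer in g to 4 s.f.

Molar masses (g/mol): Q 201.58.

2848 g

n(A) = 18.84 mol
n(Q) = (3/4) × 18.84 = 14.13 mol
mass = 14.13 × 201.58 = 2848 g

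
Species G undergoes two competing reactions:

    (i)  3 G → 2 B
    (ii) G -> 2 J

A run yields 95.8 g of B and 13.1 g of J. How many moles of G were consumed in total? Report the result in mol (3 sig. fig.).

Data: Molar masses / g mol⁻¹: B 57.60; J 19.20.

n(B) = 95.8 / 57.60 = 1.663 mol
n(J) = 13.1 / 19.20 = 0.6823 mol
n(G) via (i) = (3/2)×1.663 = 2.495 mol
n(G) via (ii) = (1/2)×0.6823 = 0.3412 mol
total n(G) = 2.495 + 0.3412 = 2.836 mol

2.84 mol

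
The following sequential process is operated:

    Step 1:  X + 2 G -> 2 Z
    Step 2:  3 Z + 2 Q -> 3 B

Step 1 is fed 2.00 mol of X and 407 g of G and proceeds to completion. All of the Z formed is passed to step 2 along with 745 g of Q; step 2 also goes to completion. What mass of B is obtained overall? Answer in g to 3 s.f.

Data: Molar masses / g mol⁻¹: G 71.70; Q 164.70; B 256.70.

Step 1:
n(X) = 2.000 mol
n(G) = 407.0 / 71.70 = 5.676 mol
n/ν for X = 2.000/1 = 2.000
n/ν for G = 5.676/2 = 2.838
Smallest n/ν is X → limiting reagent.
n(Z) produced = (2/1) × 2.000 = 4.000 mol
Step 2:
n(Z) available = 4.000 mol
n(Q) = 745.0 / 164.70 = 4.523 mol
n/ν for Z = 4.000/3 = 1.333
n/ν for Q = 4.523/2 = 2.262
Smallest n/ν is Z → limiting reagent.
n(B) = (3/3) × 4.000 = 4.000 mol
mass = 4.000 × 256.70 = 1027 g

1030 g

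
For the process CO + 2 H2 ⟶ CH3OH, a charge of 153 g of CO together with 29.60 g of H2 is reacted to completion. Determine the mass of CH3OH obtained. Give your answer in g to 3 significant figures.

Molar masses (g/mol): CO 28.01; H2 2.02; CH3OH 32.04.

n(CO) = 153.0 / 28.01 = 5.462 mol
n(H2) = 29.60 / 2.02 = 14.65 mol
n/ν → CO: 5.462, H2: 7.325; CO is limiting.
n(CH3OH) = (1/1) × 5.462 = 5.462 mol
mass = 5.462 × 32.04 = 175.0 g

175 g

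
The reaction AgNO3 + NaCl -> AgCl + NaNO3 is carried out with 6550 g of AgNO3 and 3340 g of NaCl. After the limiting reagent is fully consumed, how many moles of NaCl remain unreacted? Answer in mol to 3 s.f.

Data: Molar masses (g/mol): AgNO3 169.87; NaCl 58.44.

n(AgNO3) = 6550 / 169.87 = 38.56 mol
n(NaCl) = 3340 / 58.44 = 57.15 mol
n/ν for AgNO3 = 38.56/1 = 38.56
n/ν for NaCl = 57.15/1 = 57.15
Smallest n/ν is AgNO3 → limiting reagent.
NaCl consumed = (1/1) × 38.56 = 38.56 mol
NaCl remaining = 57.15 − 38.56 = 18.59 mol

18.6 mol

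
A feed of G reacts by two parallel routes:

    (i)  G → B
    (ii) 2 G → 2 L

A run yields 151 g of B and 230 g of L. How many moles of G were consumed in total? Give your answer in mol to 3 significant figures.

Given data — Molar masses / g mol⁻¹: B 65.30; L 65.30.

n(B) = 151 / 65.30 = 2.312 mol
n(L) = 230 / 65.30 = 3.522 mol
n(G) via (i) = (1/1)×2.312 = 2.312 mol
n(G) via (ii) = (2/2)×3.522 = 3.522 mol
total n(G) = 2.312 + 3.522 = 5.834 mol

5.83 mol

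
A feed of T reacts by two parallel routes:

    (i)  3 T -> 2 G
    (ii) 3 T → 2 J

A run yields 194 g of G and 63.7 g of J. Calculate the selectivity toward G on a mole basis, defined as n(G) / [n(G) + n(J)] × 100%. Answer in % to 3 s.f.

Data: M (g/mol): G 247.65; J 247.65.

n(G) = 194 / 247.65 = 0.7834 mol
n(J) = 63.7 / 247.65 = 0.2572 mol
selectivity = 0.7834/(0.7834+0.2572) × 100 = 75.28 %

75.3 %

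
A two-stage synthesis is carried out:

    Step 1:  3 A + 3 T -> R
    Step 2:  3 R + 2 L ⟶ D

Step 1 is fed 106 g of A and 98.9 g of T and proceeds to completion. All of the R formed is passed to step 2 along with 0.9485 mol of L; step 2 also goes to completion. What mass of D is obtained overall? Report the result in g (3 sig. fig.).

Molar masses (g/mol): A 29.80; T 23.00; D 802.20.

317 g

Step 1:
n(A) = 106.0 / 29.80 = 3.557 mol
n(T) = 98.90 / 23.00 = 4.300 mol
n/ν → A: 1.186, T: 1.433; A is limiting.
n(R) produced = (1/3) × 3.557 = 1.186 mol
Step 2:
n(R) available = 1.186 mol
n(L) = 0.9485 mol
n/ν → R: 0.3953, L: 0.4743; R is limiting.
n(D) = (1/3) × 1.186 = 0.3953 mol
mass = 0.3953 × 802.20 = 317.1 g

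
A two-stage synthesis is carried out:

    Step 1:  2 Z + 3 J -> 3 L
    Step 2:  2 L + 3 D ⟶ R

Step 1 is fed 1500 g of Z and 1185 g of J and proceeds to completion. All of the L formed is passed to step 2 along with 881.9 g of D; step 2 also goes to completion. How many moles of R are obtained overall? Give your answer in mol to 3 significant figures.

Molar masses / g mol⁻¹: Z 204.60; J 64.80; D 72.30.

4.07 mol

Step 1:
n(Z) = 1500 / 204.60 = 7.331 mol
n(J) = 1185 / 64.80 = 18.29 mol
n/ν → Z: 3.666, J: 6.097; Z is limiting.
n(L) produced = (3/2) × 7.331 = 11.00 mol
Step 2:
n(L) available = 11.00 mol
n(D) = 881.9 / 72.30 = 12.20 mol
n/ν → L: 5.500, D: 4.067; D is limiting.
n(R) = (1/3) × 12.20 = 4.067 mol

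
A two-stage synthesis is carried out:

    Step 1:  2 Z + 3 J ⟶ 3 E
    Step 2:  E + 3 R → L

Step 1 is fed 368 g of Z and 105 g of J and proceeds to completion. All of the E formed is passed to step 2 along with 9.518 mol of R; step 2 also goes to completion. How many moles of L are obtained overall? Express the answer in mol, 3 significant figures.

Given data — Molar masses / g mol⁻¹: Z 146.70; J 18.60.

3.17 mol

Step 1:
n(Z) = 368.0 / 146.70 = 2.509 mol
n(J) = 105.0 / 18.60 = 5.645 mol
n/ν for Z = 2.509/2 = 1.255
n/ν for J = 5.645/3 = 1.882
Smallest n/ν is Z → limiting reagent.
n(E) produced = (3/2) × 2.509 = 3.764 mol
Step 2:
n(E) available = 3.764 mol
n(R) = 9.518 mol
n/ν for E = 3.764/1 = 3.764
n/ν for R = 9.518/3 = 3.173
Smallest n/ν is R → limiting reagent.
n(L) = (1/3) × 9.518 = 3.173 mol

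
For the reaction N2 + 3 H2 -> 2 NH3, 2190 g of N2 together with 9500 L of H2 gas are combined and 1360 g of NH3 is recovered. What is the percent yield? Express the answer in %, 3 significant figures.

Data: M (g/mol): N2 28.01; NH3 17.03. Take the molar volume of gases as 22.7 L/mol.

n(N2) = 2190 / 28.01 = 78.19 mol
n(H2) = 9500 / 22.7 = 418.5 mol
n/ν for N2 = 78.19/1 = 78.19
n/ν for H2 = 418.5/3 = 139.5
Smallest n/ν is N2 → limiting reagent.
theoretical n(NH3) = (2/1) × 78.19 = 156.4 mol → 2663 g
% yield = 1360 / 2663 × 100 = 51.07 %

51.1 %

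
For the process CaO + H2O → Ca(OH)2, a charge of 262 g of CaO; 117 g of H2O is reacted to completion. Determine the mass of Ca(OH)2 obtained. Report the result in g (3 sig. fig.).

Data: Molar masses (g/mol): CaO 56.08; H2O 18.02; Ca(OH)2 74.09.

346 g

n(CaO) = 262.0 / 56.08 = 4.672 mol
n(H2O) = 117.0 / 18.02 = 6.493 mol
n/ν for CaO = 4.672/1 = 4.672
n/ν for H2O = 6.493/1 = 6.493
Smallest n/ν is CaO → limiting reagent.
n(Ca(OH)2) = (1/1) × 4.672 = 4.672 mol
mass = 4.672 × 74.09 = 346.1 g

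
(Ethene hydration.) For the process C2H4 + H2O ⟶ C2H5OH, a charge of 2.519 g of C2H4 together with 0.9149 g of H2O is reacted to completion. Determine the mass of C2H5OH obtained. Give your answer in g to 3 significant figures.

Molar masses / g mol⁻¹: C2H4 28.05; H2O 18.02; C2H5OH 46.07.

2.34 g

n(C2H4) = 2.519 / 28.05 = 0.08980 mol
n(H2O) = 0.9149 / 18.02 = 0.05077 mol
n/ν for C2H4 = 0.08980/1 = 0.08980
n/ν for H2O = 0.05077/1 = 0.05077
Smallest n/ν is H2O → limiting reagent.
n(C2H5OH) = (1/1) × 0.05077 = 0.05077 mol
mass = 0.05077 × 46.07 = 2.339 g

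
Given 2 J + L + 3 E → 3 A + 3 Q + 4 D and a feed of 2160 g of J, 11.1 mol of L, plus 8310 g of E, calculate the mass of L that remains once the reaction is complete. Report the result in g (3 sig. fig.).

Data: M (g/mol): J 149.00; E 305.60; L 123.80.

n(J) = 2160 / 149.00 = 14.50 mol
n(L) = 11.10 mol
n(E) = 8310 / 305.60 = 27.19 mol
n/ν for J = 14.50/2 = 7.250
n/ν for L = 11.10/1 = 11.10
n/ν for E = 27.19/3 = 9.063
Smallest n/ν is J → limiting reagent.
L consumed = (1/2) × 14.50 = 7.250 mol
L remaining = 11.10 − 7.250 = 3.850 mol
mass = 3.850 × 123.80 = 476.6 g

477 g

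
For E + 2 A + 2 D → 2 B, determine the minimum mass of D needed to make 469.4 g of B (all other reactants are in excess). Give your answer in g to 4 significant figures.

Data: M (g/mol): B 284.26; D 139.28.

230.0 g

n(B) = 469.4 / 284.26 = 1.651 mol
n(D) = (2/2) × 1.651 = 1.651 mol
mass = 1.651 × 139.28 = 230.0 g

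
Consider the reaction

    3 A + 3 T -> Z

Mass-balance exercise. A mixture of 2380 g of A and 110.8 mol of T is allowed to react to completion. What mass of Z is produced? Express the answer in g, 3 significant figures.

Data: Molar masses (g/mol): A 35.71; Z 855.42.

n(A) = 2380 / 35.71 = 66.65 mol
n(T) = 110.8 mol
n/ν for A = 66.65/3 = 22.22
n/ν for T = 110.8/3 = 36.93
Smallest n/ν is A → limiting reagent.
n(Z) = (1/3) × 66.65 = 22.22 mol
mass = 22.22 × 855.42 = 19010 g

19000 g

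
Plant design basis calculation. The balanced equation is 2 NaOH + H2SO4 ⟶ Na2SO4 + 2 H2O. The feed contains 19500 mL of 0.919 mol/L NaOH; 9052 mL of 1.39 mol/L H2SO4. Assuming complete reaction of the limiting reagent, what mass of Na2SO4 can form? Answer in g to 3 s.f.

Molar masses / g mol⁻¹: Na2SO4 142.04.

1270 g

n(NaOH) = 0.919 × 19500/1000 = 17.92 mol
n(H2SO4) = 1.39 × 9052/1000 = 12.58 mol
n/ν → NaOH: 8.960, H2SO4: 12.58; NaOH is limiting.
n(Na2SO4) = (1/2) × 17.92 = 8.960 mol
mass = 8.960 × 142.04 = 1273 g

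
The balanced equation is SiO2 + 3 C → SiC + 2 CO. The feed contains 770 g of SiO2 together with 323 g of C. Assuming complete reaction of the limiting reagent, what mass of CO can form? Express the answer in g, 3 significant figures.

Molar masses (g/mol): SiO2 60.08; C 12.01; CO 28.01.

502 g

n(SiO2) = 770.0 / 60.08 = 12.82 mol
n(C) = 323.0 / 12.01 = 26.89 mol
n/ν for SiO2 = 12.82/1 = 12.82
n/ν for C = 26.89/3 = 8.963
Smallest n/ν is C → limiting reagent.
n(CO) = (2/3) × 26.89 = 17.93 mol
mass = 17.93 × 28.01 = 502.2 g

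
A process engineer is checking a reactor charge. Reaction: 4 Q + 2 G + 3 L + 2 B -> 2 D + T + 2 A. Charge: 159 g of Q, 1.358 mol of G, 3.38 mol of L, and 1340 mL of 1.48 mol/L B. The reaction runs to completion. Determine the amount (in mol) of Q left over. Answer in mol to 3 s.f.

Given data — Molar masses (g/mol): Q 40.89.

1.17 mol

n(Q) = 159.0 / 40.89 = 3.888 mol
n(G) = 1.358 mol
n(L) = 3.380 mol
n(B) = 1.48 × 1340/1000 = 1.983 mol
n/ν → Q: 0.9720, G: 0.6790, L: 1.127, B: 0.9915; G is limiting.
Q consumed = (4/2) × 1.358 = 2.716 mol
Q remaining = 3.888 − 2.716 = 1.172 mol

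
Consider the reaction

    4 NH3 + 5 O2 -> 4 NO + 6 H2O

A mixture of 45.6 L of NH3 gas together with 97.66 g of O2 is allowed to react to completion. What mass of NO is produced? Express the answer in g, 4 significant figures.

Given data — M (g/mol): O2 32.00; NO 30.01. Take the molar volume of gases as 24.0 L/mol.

n(NH3) = 45.60 / 24.0 = 1.900 mol
n(O2) = 97.66 / 32.00 = 3.052 mol
n/ν for NH3 = 1.900/4 = 0.4750
n/ν for O2 = 3.052/5 = 0.6104
Smallest n/ν is NH3 → limiting reagent.
n(NO) = (4/4) × 1.900 = 1.900 mol
mass = 1.900 × 30.01 = 57.02 g

57.02 g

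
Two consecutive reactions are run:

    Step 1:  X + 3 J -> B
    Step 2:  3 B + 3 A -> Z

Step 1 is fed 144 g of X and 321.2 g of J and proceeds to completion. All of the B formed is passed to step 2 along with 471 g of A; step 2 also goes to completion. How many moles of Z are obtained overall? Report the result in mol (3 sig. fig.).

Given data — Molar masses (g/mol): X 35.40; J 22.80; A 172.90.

Step 1:
n(X) = 144.0 / 35.40 = 4.068 mol
n(J) = 321.2 / 22.80 = 14.09 mol
n/ν for X = 4.068/1 = 4.068
n/ν for J = 14.09/3 = 4.697
Smallest n/ν is X → limiting reagent.
n(B) produced = (1/1) × 4.068 = 4.068 mol
Step 2:
n(B) available = 4.068 mol
n(A) = 471.0 / 172.90 = 2.724 mol
n/ν for B = 4.068/3 = 1.356
n/ν for A = 2.724/3 = 0.9080
Smallest n/ν is A → limiting reagent.
n(Z) = (1/3) × 2.724 = 0.9080 mol

0.908 mol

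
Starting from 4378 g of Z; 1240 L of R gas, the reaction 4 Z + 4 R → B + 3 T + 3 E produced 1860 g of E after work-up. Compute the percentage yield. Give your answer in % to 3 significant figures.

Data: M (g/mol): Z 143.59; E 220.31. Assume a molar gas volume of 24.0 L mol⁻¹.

n(Z) = 4378 / 143.59 = 30.49 mol
n(R) = 1240 / 24.0 = 51.67 mol
n/ν for Z = 30.49/4 = 7.623
n/ν for R = 51.67/4 = 12.92
Smallest n/ν is Z → limiting reagent.
theoretical n(E) = (3/4) × 30.49 = 22.87 mol → 5038 g
% yield = 1860 / 5038 × 100 = 36.92 %

36.9 %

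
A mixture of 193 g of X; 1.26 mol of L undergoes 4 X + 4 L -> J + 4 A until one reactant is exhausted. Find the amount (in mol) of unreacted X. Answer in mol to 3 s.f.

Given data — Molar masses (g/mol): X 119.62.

n(X) = 193.0 / 119.62 = 1.613 mol
n(L) = 1.260 mol
n/ν → X: 0.4033, L: 0.3150; L is limiting.
X consumed = (4/4) × 1.260 = 1.260 mol
X remaining = 1.613 − 1.260 = 0.3530 mol

0.353 mol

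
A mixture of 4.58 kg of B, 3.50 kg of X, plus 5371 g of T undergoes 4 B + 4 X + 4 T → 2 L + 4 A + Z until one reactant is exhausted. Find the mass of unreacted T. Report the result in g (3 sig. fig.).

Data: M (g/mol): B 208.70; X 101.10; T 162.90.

n(B) = 4.580×1000 / 208.70 = 21.95 mol
n(X) = 3.500×1000 / 101.10 = 34.62 mol
n(T) = 5371 / 162.90 = 32.97 mol
n/ν → B: 5.488, X: 8.655, T: 8.243; B is limiting.
T consumed = (4/4) × 21.95 = 21.95 mol
T remaining = 32.97 − 21.95 = 11.02 mol
mass = 11.02 × 162.90 = 1795 g

1800 g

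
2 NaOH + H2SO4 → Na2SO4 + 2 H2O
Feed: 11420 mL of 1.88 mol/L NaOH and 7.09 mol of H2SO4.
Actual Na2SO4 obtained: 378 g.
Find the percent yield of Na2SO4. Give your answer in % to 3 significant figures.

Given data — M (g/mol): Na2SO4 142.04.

n(NaOH) = 1.88 × 11420/1000 = 21.47 mol
n(H2SO4) = 7.090 mol
n/ν for NaOH = 21.47/2 = 10.74
n/ν for H2SO4 = 7.090/1 = 7.090
Smallest n/ν is H2SO4 → limiting reagent.
theoretical n(Na2SO4) = (1/1) × 7.090 = 7.090 mol → 1007 g
% yield = 378 / 1007 × 100 = 37.54 %

37.5 %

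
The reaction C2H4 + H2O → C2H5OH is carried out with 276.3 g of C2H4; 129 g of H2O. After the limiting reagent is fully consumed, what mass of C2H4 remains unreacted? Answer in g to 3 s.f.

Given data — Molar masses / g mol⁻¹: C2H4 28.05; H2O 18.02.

75.5 g

n(C2H4) = 276.3 / 28.05 = 9.850 mol
n(H2O) = 129.0 / 18.02 = 7.159 mol
n/ν → C2H4: 9.850, H2O: 7.159; H2O is limiting.
C2H4 consumed = (1/1) × 7.159 = 7.159 mol
C2H4 remaining = 9.850 − 7.159 = 2.691 mol
mass = 2.691 × 28.05 = 75.48 g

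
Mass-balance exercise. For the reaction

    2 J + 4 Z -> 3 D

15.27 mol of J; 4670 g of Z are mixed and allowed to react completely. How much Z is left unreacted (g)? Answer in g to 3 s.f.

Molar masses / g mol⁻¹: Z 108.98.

1340 g

n(J) = 15.27 mol
n(Z) = 4670 / 108.98 = 42.85 mol
n/ν → J: 7.635, Z: 10.71; J is limiting.
Z consumed = (4/2) × 15.27 = 30.54 mol
Z remaining = 42.85 − 30.54 = 12.31 mol
mass = 12.31 × 108.98 = 1342 g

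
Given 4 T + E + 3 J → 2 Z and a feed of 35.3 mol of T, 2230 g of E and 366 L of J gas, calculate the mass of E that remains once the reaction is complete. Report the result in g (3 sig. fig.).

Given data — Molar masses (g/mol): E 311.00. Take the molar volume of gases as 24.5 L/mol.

681 g

n(T) = 35.30 mol
n(E) = 2230 / 311.00 = 7.170 mol
n(J) = 366.0 / 24.5 = 14.94 mol
n/ν → T: 8.825, E: 7.170, J: 4.980; J is limiting.
E consumed = (1/3) × 14.94 = 4.980 mol
E remaining = 7.170 − 4.980 = 2.190 mol
mass = 2.190 × 311.00 = 681.1 g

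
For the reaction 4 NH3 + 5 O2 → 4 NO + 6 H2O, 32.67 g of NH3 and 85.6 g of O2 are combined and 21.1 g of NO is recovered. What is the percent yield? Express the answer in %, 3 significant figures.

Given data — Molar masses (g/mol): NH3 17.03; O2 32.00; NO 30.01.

n(NH3) = 32.67 / 17.03 = 1.918 mol
n(O2) = 85.60 / 32.00 = 2.675 mol
n/ν for NH3 = 1.918/4 = 0.4795
n/ν for O2 = 2.675/5 = 0.5350
Smallest n/ν is NH3 → limiting reagent.
theoretical n(NO) = (4/4) × 1.918 = 1.918 mol → 57.56 g
% yield = 21.1 / 57.56 × 100 = 36.66 %

36.7 %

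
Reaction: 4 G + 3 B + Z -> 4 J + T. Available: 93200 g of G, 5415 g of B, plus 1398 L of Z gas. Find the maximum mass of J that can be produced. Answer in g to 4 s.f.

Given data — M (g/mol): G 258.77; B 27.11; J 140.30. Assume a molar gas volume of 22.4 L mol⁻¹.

35020 g

n(G) = 93200 / 258.77 = 360.2 mol
n(B) = 5415 / 27.11 = 199.7 mol
n(Z) = 1398 / 22.4 = 62.41 mol
n/ν → G: 90.05, B: 66.57, Z: 62.41; Z is limiting.
n(J) = (4/1) × 62.41 = 249.6 mol
mass = 249.6 × 140.30 = 35020 g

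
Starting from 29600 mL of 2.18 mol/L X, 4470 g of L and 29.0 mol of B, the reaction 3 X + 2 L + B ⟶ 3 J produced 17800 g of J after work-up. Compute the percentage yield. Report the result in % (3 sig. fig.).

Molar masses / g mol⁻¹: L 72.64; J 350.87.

n(X) = 2.18 × 29600/1000 = 64.53 mol
n(L) = 4470 / 72.64 = 61.54 mol
n(B) = 29.00 mol
n/ν for X = 64.53/3 = 21.51
n/ν for L = 61.54/2 = 30.77
n/ν for B = 29.00/1 = 29.00
Smallest n/ν is X → limiting reagent.
theoretical n(J) = (3/3) × 64.53 = 64.53 mol → 22640 g
% yield = 17800 / 22640 × 100 = 78.62 %

78.6 %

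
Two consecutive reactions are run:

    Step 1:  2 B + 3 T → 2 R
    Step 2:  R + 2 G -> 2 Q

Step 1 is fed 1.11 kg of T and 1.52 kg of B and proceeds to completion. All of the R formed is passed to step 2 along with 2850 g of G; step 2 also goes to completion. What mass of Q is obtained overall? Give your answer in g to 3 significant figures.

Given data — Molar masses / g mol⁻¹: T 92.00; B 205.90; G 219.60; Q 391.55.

Step 1:
n(T) = 1.110×1000 / 92.00 = 12.07 mol
n(B) = 1.520×1000 / 205.90 = 7.382 mol
n/ν → T: 4.023, B: 3.691; B is limiting.
n(R) produced = (2/2) × 7.382 = 7.382 mol
Step 2:
n(R) available = 7.382 mol
n(G) = 2850 / 219.60 = 12.98 mol
n/ν → R: 7.382, G: 6.490; G is limiting.
n(Q) = (2/2) × 12.98 = 12.98 mol
mass = 12.98 × 391.55 = 5082 g

5080 g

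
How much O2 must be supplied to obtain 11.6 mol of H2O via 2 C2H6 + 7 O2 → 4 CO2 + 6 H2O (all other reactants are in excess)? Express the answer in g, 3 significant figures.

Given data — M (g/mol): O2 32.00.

433 g

n(H2O) = 11.60 mol
n(O2) = (7/6) × 11.60 = 13.53 mol
mass = 13.53 × 32.00 = 433.0 g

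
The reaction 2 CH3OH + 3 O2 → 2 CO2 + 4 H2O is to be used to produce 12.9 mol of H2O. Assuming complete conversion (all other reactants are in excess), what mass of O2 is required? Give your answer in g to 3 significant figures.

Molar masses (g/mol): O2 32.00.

310 g

n(H2O) = 12.90 mol
n(O2) = (3/4) × 12.90 = 9.675 mol
mass = 9.675 × 32.00 = 309.6 g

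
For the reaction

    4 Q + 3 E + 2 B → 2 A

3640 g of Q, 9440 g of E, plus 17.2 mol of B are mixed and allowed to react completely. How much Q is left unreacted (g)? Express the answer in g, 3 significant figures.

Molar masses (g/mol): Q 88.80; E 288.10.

n(Q) = 3640 / 88.80 = 40.99 mol
n(E) = 9440 / 288.10 = 32.77 mol
n(B) = 17.20 mol
n/ν for Q = 40.99/4 = 10.25
n/ν for E = 32.77/3 = 10.92
n/ν for B = 17.20/2 = 8.600
Smallest n/ν is B → limiting reagent.
Q consumed = (4/2) × 17.20 = 34.40 mol
Q remaining = 40.99 − 34.40 = 6.590 mol
mass = 6.590 × 88.80 = 585.2 g

585 g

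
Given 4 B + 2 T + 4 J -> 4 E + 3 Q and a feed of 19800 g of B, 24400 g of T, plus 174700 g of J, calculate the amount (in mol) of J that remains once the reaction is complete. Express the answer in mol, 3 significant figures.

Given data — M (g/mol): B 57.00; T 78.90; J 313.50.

n(B) = 19800 / 57.00 = 347.4 mol
n(T) = 24400 / 78.90 = 309.3 mol
n(J) = 174700 / 313.50 = 557.3 mol
n/ν → B: 86.85, T: 154.7, J: 139.3; B is limiting.
J consumed = (4/4) × 347.4 = 347.4 mol
J remaining = 557.3 − 347.4 = 209.9 mol

210 mol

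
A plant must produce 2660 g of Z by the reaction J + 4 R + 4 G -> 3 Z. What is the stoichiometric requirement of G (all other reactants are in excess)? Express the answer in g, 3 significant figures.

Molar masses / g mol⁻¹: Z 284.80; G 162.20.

2020 g

n(Z) = 2660 / 284.80 = 9.340 mol
n(G) = (4/3) × 9.340 = 12.45 mol
mass = 12.45 × 162.20 = 2019 g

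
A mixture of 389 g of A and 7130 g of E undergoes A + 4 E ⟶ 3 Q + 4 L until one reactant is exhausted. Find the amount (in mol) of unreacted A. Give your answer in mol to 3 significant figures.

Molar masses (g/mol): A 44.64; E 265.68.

n(A) = 389.0 / 44.64 = 8.714 mol
n(E) = 7130 / 265.68 = 26.84 mol
n/ν for A = 8.714/1 = 8.714
n/ν for E = 26.84/4 = 6.710
Smallest n/ν is E → limiting reagent.
A consumed = (1/4) × 26.84 = 6.710 mol
A remaining = 8.714 − 6.710 = 2.004 mol

2.00 mol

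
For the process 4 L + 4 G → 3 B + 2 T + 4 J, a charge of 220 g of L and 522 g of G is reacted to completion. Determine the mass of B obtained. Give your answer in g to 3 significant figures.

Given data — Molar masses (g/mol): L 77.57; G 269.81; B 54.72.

79.4 g

n(L) = 220.0 / 77.57 = 2.836 mol
n(G) = 522.0 / 269.81 = 1.935 mol
n/ν → L: 0.7090, G: 0.4838; G is limiting.
n(B) = (3/4) × 1.935 = 1.451 mol
mass = 1.451 × 54.72 = 79.40 g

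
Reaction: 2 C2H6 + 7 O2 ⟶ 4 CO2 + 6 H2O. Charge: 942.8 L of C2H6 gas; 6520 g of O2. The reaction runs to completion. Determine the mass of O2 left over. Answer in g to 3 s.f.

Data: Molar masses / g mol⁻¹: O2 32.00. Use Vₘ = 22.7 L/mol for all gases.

1870 g

n(C2H6) = 942.8 / 22.7 = 41.53 mol
n(O2) = 6520 / 32.00 = 203.8 mol
n/ν for C2H6 = 41.53/2 = 20.77
n/ν for O2 = 203.8/7 = 29.11
Smallest n/ν is C2H6 → limiting reagent.
O2 consumed = (7/2) × 41.53 = 145.4 mol
O2 remaining = 203.8 − 145.4 = 58.40 mol
mass = 58.40 × 32.00 = 1869 g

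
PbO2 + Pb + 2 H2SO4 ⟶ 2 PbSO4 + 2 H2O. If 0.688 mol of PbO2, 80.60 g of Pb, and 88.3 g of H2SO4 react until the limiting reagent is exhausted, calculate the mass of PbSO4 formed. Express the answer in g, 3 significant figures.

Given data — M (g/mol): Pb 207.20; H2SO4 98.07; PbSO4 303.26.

n(PbO2) = 0.6880 mol
n(Pb) = 80.60 / 207.20 = 0.3890 mol
n(H2SO4) = 88.30 / 98.07 = 0.9004 mol
n/ν → PbO2: 0.6880, Pb: 0.3890, H2SO4: 0.4502; Pb is limiting.
n(PbSO4) = (2/1) × 0.3890 = 0.7780 mol
mass = 0.7780 × 303.26 = 235.9 g

236 g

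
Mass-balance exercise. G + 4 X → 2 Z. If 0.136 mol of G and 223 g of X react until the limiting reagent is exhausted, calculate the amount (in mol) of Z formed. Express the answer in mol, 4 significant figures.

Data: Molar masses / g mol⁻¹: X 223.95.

0.2720 mol

n(G) = 0.1360 mol
n(X) = 223.0 / 223.95 = 0.9958 mol
n/ν → G: 0.1360, X: 0.2490; G is limiting.
n(Z) = (2/1) × 0.1360 = 0.2720 mol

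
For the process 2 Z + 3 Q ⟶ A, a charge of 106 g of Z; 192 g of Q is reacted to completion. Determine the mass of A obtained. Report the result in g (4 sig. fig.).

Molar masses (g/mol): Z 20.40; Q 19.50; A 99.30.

n(Z) = 106.0 / 20.40 = 5.196 mol
n(Q) = 192.0 / 19.50 = 9.846 mol
n/ν for Z = 5.196/2 = 2.598
n/ν for Q = 9.846/3 = 3.282
Smallest n/ν is Z → limiting reagent.
n(A) = (1/2) × 5.196 = 2.598 mol
mass = 2.598 × 99.30 = 258.0 g

258.0 g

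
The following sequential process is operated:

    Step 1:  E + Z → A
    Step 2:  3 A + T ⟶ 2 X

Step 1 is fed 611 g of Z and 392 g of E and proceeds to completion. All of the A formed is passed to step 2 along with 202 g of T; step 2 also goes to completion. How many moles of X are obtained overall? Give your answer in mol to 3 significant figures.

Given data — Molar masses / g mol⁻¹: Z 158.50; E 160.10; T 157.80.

1.63 mol

Step 1:
n(Z) = 611.0 / 158.50 = 3.855 mol
n(E) = 392.0 / 160.10 = 2.448 mol
n/ν for Z = 3.855/1 = 3.855
n/ν for E = 2.448/1 = 2.448
Smallest n/ν is E → limiting reagent.
n(A) produced = (1/1) × 2.448 = 2.448 mol
Step 2:
n(A) available = 2.448 mol
n(T) = 202.0 / 157.80 = 1.280 mol
n/ν for A = 2.448/3 = 0.8160
n/ν for T = 1.280/1 = 1.280
Smallest n/ν is A → limiting reagent.
n(X) = (2/3) × 2.448 = 1.632 mol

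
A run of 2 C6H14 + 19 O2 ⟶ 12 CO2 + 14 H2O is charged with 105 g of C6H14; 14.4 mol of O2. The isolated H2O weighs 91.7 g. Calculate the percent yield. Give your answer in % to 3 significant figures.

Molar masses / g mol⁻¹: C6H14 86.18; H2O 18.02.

59.7 %

n(C6H14) = 105.0 / 86.18 = 1.218 mol
n(O2) = 14.40 mol
n/ν for C6H14 = 1.218/2 = 0.6090
n/ν for O2 = 14.40/19 = 0.7579
Smallest n/ν is C6H14 → limiting reagent.
theoretical n(H2O) = (14/2) × 1.218 = 8.526 mol → 153.6 g
% yield = 91.7 / 153.6 × 100 = 59.70 %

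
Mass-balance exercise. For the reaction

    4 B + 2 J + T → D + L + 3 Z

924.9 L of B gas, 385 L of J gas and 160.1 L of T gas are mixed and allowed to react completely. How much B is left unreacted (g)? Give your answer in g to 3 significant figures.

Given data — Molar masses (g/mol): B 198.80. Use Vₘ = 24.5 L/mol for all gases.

n(B) = 924.9 / 24.5 = 37.75 mol
n(J) = 385.0 / 24.5 = 15.71 mol
n(T) = 160.1 / 24.5 = 6.535 mol
n/ν → B: 9.438, J: 7.855, T: 6.535; T is limiting.
B consumed = (4/1) × 6.535 = 26.14 mol
B remaining = 37.75 − 26.14 = 11.61 mol
mass = 11.61 × 198.80 = 2308 g

2310 g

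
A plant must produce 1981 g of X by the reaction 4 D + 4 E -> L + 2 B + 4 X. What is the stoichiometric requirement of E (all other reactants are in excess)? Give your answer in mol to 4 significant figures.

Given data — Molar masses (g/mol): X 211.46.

n(X) = 1981 / 211.46 = 9.368 mol
n(E) = (4/4) × 9.368 = 9.368 mol

9.368 mol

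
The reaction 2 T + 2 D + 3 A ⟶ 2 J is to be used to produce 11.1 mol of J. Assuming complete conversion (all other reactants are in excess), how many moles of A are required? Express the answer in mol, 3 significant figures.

n(J) = 11.10 mol
n(A) = (3/2) × 11.10 = 16.65 mol

16.7 mol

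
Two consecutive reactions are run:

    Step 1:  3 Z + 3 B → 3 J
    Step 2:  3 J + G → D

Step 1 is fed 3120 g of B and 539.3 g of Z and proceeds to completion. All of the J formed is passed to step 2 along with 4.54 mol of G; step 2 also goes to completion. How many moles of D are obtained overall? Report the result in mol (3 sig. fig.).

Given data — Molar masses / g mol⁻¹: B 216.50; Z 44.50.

4.04 mol

Step 1:
n(B) = 3120 / 216.50 = 14.41 mol
n(Z) = 539.3 / 44.50 = 12.12 mol
n/ν for B = 14.41/3 = 4.803
n/ν for Z = 12.12/3 = 4.040
Smallest n/ν is Z → limiting reagent.
n(J) produced = (3/3) × 12.12 = 12.12 mol
Step 2:
n(J) available = 12.12 mol
n(G) = 4.540 mol
n/ν for J = 12.12/3 = 4.040
n/ν for G = 4.540/1 = 4.540
Smallest n/ν is J → limiting reagent.
n(D) = (1/3) × 12.12 = 4.040 mol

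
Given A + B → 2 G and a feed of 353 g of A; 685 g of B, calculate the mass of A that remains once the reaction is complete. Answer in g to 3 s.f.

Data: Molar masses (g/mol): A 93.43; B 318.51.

n(A) = 353.0 / 93.43 = 3.778 mol
n(B) = 685.0 / 318.51 = 2.151 mol
n/ν for A = 3.778/1 = 3.778
n/ν for B = 2.151/1 = 2.151
Smallest n/ν is B → limiting reagent.
A consumed = (1/1) × 2.151 = 2.151 mol
A remaining = 3.778 − 2.151 = 1.627 mol
mass = 1.627 × 93.43 = 152.0 g

152 g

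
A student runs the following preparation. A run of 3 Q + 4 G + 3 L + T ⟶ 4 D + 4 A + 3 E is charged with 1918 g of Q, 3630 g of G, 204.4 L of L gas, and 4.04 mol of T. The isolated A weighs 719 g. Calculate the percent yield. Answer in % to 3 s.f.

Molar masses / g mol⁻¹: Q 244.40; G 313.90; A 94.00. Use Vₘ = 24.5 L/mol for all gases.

73.1 %

n(Q) = 1918 / 244.40 = 7.848 mol
n(G) = 3630 / 313.90 = 11.56 mol
n(L) = 204.4 / 24.5 = 8.343 mol
n(T) = 4.040 mol
n/ν for Q = 7.848/3 = 2.616
n/ν for G = 11.56/4 = 2.890
n/ν for L = 8.343/3 = 2.781
n/ν for T = 4.040/1 = 4.040
Smallest n/ν is Q → limiting reagent.
theoretical n(A) = (4/3) × 7.848 = 10.46 mol → 983.2 g
% yield = 719 / 983.2 × 100 = 73.13 %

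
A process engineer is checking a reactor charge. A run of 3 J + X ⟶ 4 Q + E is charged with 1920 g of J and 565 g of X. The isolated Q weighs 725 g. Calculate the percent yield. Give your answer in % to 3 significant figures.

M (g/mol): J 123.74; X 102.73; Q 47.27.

74.1 %

n(J) = 1920 / 123.74 = 15.52 mol
n(X) = 565.0 / 102.73 = 5.500 mol
n/ν for J = 15.52/3 = 5.173
n/ν for X = 5.500/1 = 5.500
Smallest n/ν is J → limiting reagent.
theoretical n(Q) = (4/3) × 15.52 = 20.69 mol → 978.0 g
% yield = 725 / 978.0 × 100 = 74.13 %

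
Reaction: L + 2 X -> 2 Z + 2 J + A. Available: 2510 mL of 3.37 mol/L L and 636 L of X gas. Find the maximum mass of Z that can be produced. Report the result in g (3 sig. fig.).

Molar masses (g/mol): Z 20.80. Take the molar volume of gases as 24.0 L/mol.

n(L) = 3.37 × 2510/1000 = 8.459 mol
n(X) = 636.0 / 24.0 = 26.50 mol
n/ν → L: 8.459, X: 13.25; L is limiting.
n(Z) = (2/1) × 8.459 = 16.92 mol
mass = 16.92 × 20.80 = 351.9 g

352 g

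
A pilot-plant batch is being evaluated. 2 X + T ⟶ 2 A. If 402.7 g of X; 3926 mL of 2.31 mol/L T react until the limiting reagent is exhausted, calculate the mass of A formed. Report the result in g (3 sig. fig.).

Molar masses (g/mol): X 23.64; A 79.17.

n(X) = 402.7 / 23.64 = 17.03 mol
n(T) = 2.31 × 3926/1000 = 9.069 mol
n/ν for X = 17.03/2 = 8.515
n/ν for T = 9.069/1 = 9.069
Smallest n/ν is X → limiting reagent.
n(A) = (2/2) × 17.03 = 17.03 mol
mass = 17.03 × 79.17 = 1348 g

1350 g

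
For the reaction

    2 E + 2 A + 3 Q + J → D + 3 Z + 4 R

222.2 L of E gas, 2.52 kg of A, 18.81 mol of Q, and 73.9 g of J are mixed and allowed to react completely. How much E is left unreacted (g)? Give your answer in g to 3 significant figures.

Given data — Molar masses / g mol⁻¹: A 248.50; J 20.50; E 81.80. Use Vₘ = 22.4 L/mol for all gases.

222 g

n(E) = 222.2 / 22.4 = 9.920 mol
n(A) = 2.520×1000 / 248.50 = 10.14 mol
n(Q) = 18.81 mol
n(J) = 73.90 / 20.50 = 3.605 mol
n/ν for E = 9.920/2 = 4.960
n/ν for A = 10.14/2 = 5.070
n/ν for Q = 18.81/3 = 6.270
n/ν for J = 3.605/1 = 3.605
Smallest n/ν is J → limiting reagent.
E consumed = (2/1) × 3.605 = 7.210 mol
E remaining = 9.920 − 7.210 = 2.710 mol
mass = 2.710 × 81.80 = 221.7 g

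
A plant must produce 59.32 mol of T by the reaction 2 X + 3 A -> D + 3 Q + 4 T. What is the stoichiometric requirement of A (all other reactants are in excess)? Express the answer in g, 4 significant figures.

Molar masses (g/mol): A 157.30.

6998 g

n(T) = 59.32 mol
n(A) = (3/4) × 59.32 = 44.49 mol
mass = 44.49 × 157.30 = 6998 g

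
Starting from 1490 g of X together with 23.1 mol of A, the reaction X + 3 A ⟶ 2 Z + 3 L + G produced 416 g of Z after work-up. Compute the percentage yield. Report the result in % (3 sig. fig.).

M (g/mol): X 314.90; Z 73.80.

59.6 %

n(X) = 1490 / 314.90 = 4.732 mol
n(A) = 23.10 mol
n/ν for X = 4.732/1 = 4.732
n/ν for A = 23.10/3 = 7.700
Smallest n/ν is X → limiting reagent.
theoretical n(Z) = (2/1) × 4.732 = 9.464 mol → 698.4 g
% yield = 416 / 698.4 × 100 = 59.56 %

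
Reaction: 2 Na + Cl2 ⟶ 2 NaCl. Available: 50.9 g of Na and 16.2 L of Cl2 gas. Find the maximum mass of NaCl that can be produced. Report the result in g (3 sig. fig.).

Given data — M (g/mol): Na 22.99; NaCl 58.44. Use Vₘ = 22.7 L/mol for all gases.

n(Na) = 50.90 / 22.99 = 2.214 mol
n(Cl2) = 16.20 / 22.7 = 0.7137 mol
n/ν → Na: 1.107, Cl2: 0.7137; Cl2 is limiting.
n(NaCl) = (2/1) × 0.7137 = 1.427 mol
mass = 1.427 × 58.44 = 83.39 g

83.4 g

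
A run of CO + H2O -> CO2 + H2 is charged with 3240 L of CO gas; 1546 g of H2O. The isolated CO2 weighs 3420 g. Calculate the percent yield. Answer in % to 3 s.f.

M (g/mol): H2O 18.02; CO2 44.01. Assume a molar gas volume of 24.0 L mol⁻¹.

90.6 %

n(CO) = 3240 / 24.0 = 135.0 mol
n(H2O) = 1546 / 18.02 = 85.79 mol
n/ν for CO = 135.0/1 = 135.0
n/ν for H2O = 85.79/1 = 85.79
Smallest n/ν is H2O → limiting reagent.
theoretical n(CO2) = (1/1) × 85.79 = 85.79 mol → 3776 g
% yield = 3420 / 3776 × 100 = 90.57 %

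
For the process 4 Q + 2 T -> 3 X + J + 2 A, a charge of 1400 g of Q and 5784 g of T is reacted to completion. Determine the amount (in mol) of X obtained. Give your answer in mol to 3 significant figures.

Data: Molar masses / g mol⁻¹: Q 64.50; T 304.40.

n(Q) = 1400 / 64.50 = 21.71 mol
n(T) = 5784 / 304.40 = 19.00 mol
n/ν → Q: 5.428, T: 9.500; Q is limiting.
n(X) = (3/4) × 21.71 = 16.28 mol

16.3 mol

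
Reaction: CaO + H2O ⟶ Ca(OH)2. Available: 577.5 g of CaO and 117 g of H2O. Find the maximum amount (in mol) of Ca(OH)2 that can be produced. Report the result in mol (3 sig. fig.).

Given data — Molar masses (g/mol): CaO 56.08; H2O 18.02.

6.49 mol

n(CaO) = 577.5 / 56.08 = 10.30 mol
n(H2O) = 117.0 / 18.02 = 6.493 mol
n/ν for CaO = 10.30/1 = 10.30
n/ν for H2O = 6.493/1 = 6.493
Smallest n/ν is H2O → limiting reagent.
n(Ca(OH)2) = (1/1) × 6.493 = 6.493 mol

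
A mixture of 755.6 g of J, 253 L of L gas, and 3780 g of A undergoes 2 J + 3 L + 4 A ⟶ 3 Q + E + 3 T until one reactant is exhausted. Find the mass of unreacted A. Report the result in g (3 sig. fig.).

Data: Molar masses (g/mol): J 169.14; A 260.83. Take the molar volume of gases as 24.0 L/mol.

n(J) = 755.6 / 169.14 = 4.467 mol
n(L) = 253.0 / 24.0 = 10.54 mol
n(A) = 3780 / 260.83 = 14.49 mol
n/ν → J: 2.234, L: 3.513, A: 3.623; J is limiting.
A consumed = (4/2) × 4.467 = 8.934 mol
A remaining = 14.49 − 8.934 = 5.556 mol
mass = 5.556 × 260.83 = 1449 g

1450 g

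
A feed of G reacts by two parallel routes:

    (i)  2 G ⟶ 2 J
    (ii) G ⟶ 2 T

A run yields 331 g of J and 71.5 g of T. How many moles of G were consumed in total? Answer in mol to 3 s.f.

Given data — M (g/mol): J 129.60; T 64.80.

3.11 mol

n(J) = 331 / 129.60 = 2.554 mol
n(T) = 71.5 / 64.80 = 1.103 mol
n(G) via (i) = (2/2)×2.554 = 2.554 mol
n(G) via (ii) = (1/2)×1.103 = 0.5515 mol
total n(G) = 2.554 + 0.5515 = 3.106 mol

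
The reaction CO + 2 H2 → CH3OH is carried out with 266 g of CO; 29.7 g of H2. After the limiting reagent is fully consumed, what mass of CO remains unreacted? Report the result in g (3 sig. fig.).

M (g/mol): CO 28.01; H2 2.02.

n(CO) = 266.0 / 28.01 = 9.497 mol
n(H2) = 29.70 / 2.02 = 14.70 mol
n/ν for CO = 9.497/1 = 9.497
n/ν for H2 = 14.70/2 = 7.350
Smallest n/ν is H2 → limiting reagent.
CO consumed = (1/2) × 14.70 = 7.350 mol
CO remaining = 9.497 − 7.350 = 2.147 mol
mass = 2.147 × 28.01 = 60.14 g

60.1 g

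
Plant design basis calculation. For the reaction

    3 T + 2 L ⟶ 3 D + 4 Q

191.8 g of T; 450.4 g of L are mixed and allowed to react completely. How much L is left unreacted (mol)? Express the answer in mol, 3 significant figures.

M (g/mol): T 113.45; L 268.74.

n(T) = 191.8 / 113.45 = 1.691 mol
n(L) = 450.4 / 268.74 = 1.676 mol
n/ν for T = 1.691/3 = 0.5637
n/ν for L = 1.676/2 = 0.8380
Smallest n/ν is T → limiting reagent.
L consumed = (2/3) × 1.691 = 1.127 mol
L remaining = 1.676 − 1.127 = 0.5490 mol

0.549 mol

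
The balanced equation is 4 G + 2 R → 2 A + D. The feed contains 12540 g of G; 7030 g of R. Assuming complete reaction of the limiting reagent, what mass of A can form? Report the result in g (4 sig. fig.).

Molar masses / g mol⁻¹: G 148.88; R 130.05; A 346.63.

n(G) = 12540 / 148.88 = 84.23 mol
n(R) = 7030 / 130.05 = 54.06 mol
n/ν → G: 21.06, R: 27.03; G is limiting.
n(A) = (2/4) × 84.23 = 42.12 mol
mass = 42.12 × 346.63 = 14600 g

14600 g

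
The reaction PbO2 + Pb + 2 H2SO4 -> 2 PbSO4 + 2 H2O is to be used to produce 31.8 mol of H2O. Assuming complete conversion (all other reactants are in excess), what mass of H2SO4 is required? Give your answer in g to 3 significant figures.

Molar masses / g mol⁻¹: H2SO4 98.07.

3120 g

n(H2O) = 31.80 mol
n(H2SO4) = (2/2) × 31.80 = 31.80 mol
mass = 31.80 × 98.07 = 3119 g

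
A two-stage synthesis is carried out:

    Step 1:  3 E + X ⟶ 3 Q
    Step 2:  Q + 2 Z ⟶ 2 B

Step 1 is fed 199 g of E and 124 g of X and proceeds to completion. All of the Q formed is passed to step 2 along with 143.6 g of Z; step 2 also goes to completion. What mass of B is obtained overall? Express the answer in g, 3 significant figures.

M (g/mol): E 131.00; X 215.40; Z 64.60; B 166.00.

369 g

Step 1:
n(E) = 199.0 / 131.00 = 1.519 mol
n(X) = 124.0 / 215.40 = 0.5757 mol
n/ν for E = 1.519/3 = 0.5063
n/ν for X = 0.5757/1 = 0.5757
Smallest n/ν is E → limiting reagent.
n(Q) produced = (3/3) × 1.519 = 1.519 mol
Step 2:
n(Q) available = 1.519 mol
n(Z) = 143.6 / 64.60 = 2.223 mol
n/ν for Q = 1.519/1 = 1.519
n/ν for Z = 2.223/2 = 1.112
Smallest n/ν is Z → limiting reagent.
n(B) = (2/2) × 2.223 = 2.223 mol
mass = 2.223 × 166.00 = 369.0 g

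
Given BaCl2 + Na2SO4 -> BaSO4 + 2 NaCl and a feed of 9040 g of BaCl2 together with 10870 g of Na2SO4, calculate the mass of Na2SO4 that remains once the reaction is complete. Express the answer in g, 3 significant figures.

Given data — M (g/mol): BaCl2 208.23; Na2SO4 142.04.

4700 g

n(BaCl2) = 9040 / 208.23 = 43.41 mol
n(Na2SO4) = 10870 / 142.04 = 76.53 mol
n/ν → BaCl2: 43.41, Na2SO4: 76.53; BaCl2 is limiting.
Na2SO4 consumed = (1/1) × 43.41 = 43.41 mol
Na2SO4 remaining = 76.53 − 43.41 = 33.12 mol
mass = 33.12 × 142.04 = 4704 g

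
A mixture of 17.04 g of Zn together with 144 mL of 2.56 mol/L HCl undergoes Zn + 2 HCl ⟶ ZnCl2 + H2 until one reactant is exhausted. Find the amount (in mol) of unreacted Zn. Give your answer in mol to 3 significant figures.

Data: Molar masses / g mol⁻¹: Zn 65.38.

0.0763 mol

n(Zn) = 17.04 / 65.38 = 0.2606 mol
n(HCl) = 2.56 × 144.0/1000 = 0.3686 mol
n/ν for Zn = 0.2606/1 = 0.2606
n/ν for HCl = 0.3686/2 = 0.1843
Smallest n/ν is HCl → limiting reagent.
Zn consumed = (1/2) × 0.3686 = 0.1843 mol
Zn remaining = 0.2606 − 0.1843 = 0.07630 mol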